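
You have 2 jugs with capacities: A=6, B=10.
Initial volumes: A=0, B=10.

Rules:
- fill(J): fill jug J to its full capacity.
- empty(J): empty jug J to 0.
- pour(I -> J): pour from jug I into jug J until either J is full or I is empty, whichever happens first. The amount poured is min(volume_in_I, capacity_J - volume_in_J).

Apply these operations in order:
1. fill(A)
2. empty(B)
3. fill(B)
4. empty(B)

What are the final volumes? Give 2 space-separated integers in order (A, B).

Step 1: fill(A) -> (A=6 B=10)
Step 2: empty(B) -> (A=6 B=0)
Step 3: fill(B) -> (A=6 B=10)
Step 4: empty(B) -> (A=6 B=0)

Answer: 6 0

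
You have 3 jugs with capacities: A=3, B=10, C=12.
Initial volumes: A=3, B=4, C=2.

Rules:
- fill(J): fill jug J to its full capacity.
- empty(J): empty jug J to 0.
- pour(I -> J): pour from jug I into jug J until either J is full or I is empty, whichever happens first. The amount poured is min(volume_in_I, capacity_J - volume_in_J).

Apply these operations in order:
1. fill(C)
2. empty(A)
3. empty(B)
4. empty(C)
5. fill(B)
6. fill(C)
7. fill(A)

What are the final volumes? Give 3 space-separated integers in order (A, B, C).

Step 1: fill(C) -> (A=3 B=4 C=12)
Step 2: empty(A) -> (A=0 B=4 C=12)
Step 3: empty(B) -> (A=0 B=0 C=12)
Step 4: empty(C) -> (A=0 B=0 C=0)
Step 5: fill(B) -> (A=0 B=10 C=0)
Step 6: fill(C) -> (A=0 B=10 C=12)
Step 7: fill(A) -> (A=3 B=10 C=12)

Answer: 3 10 12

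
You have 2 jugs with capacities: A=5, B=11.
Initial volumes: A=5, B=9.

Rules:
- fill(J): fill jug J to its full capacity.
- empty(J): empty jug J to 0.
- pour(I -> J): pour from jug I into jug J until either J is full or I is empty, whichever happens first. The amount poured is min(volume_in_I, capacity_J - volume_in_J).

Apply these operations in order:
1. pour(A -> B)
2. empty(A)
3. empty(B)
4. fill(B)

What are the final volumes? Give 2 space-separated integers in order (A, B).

Answer: 0 11

Derivation:
Step 1: pour(A -> B) -> (A=3 B=11)
Step 2: empty(A) -> (A=0 B=11)
Step 3: empty(B) -> (A=0 B=0)
Step 4: fill(B) -> (A=0 B=11)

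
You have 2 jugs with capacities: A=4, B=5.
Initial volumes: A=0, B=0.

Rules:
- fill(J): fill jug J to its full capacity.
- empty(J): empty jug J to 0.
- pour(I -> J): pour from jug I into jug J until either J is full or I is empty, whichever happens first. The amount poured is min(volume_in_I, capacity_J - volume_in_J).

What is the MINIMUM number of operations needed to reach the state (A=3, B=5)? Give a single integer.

Answer: 4

Derivation:
BFS from (A=0, B=0). One shortest path:
  1. fill(A) -> (A=4 B=0)
  2. pour(A -> B) -> (A=0 B=4)
  3. fill(A) -> (A=4 B=4)
  4. pour(A -> B) -> (A=3 B=5)
Reached target in 4 moves.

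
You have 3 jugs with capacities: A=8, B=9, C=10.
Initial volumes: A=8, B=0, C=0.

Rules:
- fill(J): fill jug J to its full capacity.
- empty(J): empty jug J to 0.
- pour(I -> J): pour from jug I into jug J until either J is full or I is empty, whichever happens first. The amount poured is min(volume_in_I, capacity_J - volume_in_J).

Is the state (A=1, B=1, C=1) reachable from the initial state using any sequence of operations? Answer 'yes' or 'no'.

Answer: no

Derivation:
BFS explored all 486 reachable states.
Reachable set includes: (0,0,0), (0,0,1), (0,0,2), (0,0,3), (0,0,4), (0,0,5), (0,0,6), (0,0,7), (0,0,8), (0,0,9), (0,0,10), (0,1,0) ...
Target (A=1, B=1, C=1) not in reachable set → no.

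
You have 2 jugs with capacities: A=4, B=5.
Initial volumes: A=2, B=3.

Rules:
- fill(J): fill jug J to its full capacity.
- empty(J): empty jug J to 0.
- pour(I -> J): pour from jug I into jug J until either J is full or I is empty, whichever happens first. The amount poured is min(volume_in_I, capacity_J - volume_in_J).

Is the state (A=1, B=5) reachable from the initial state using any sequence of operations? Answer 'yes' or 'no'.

BFS from (A=2, B=3):
  1. empty(B) -> (A=2 B=0)
  2. pour(A -> B) -> (A=0 B=2)
  3. fill(A) -> (A=4 B=2)
  4. pour(A -> B) -> (A=1 B=5)
Target reached → yes.

Answer: yes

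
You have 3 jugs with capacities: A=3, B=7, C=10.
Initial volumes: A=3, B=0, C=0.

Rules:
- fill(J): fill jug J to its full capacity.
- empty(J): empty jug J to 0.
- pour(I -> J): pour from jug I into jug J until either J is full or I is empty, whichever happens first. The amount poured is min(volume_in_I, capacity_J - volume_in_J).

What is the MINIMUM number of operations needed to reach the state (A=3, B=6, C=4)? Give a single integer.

BFS from (A=3, B=0, C=0). One shortest path:
  1. fill(C) -> (A=3 B=0 C=10)
  2. pour(A -> B) -> (A=0 B=3 C=10)
  3. pour(C -> A) -> (A=3 B=3 C=7)
  4. pour(A -> B) -> (A=0 B=6 C=7)
  5. pour(C -> A) -> (A=3 B=6 C=4)
Reached target in 5 moves.

Answer: 5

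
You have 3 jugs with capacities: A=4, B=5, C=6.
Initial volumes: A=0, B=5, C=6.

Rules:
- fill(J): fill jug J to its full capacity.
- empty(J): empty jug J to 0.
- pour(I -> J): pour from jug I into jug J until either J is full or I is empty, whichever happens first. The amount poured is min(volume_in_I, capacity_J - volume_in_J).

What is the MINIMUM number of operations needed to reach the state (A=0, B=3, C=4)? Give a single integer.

Answer: 5

Derivation:
BFS from (A=0, B=5, C=6). One shortest path:
  1. pour(B -> A) -> (A=4 B=1 C=6)
  2. empty(A) -> (A=0 B=1 C=6)
  3. pour(C -> A) -> (A=4 B=1 C=2)
  4. pour(C -> B) -> (A=4 B=3 C=0)
  5. pour(A -> C) -> (A=0 B=3 C=4)
Reached target in 5 moves.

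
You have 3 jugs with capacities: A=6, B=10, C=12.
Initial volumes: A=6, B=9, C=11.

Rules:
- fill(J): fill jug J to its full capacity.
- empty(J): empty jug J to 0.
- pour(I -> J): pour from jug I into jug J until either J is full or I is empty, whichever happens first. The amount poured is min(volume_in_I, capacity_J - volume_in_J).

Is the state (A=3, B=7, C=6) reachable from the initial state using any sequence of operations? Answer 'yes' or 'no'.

BFS explored all 506 reachable states.
Reachable set includes: (0,0,0), (0,0,1), (0,0,2), (0,0,3), (0,0,4), (0,0,5), (0,0,6), (0,0,7), (0,0,8), (0,0,9), (0,0,10), (0,0,11) ...
Target (A=3, B=7, C=6) not in reachable set → no.

Answer: no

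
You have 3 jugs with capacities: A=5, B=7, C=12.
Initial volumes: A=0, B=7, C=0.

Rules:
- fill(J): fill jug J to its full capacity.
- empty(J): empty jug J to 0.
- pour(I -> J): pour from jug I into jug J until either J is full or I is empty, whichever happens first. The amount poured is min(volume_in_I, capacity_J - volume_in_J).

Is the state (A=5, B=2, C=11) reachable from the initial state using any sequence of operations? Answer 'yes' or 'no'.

Answer: yes

Derivation:
BFS from (A=0, B=7, C=0):
  1. pour(B -> A) -> (A=5 B=2 C=0)
  2. empty(A) -> (A=0 B=2 C=0)
  3. pour(B -> A) -> (A=2 B=0 C=0)
  4. fill(B) -> (A=2 B=7 C=0)
  5. pour(B -> A) -> (A=5 B=4 C=0)
  6. empty(A) -> (A=0 B=4 C=0)
  7. pour(B -> C) -> (A=0 B=0 C=4)
  8. fill(B) -> (A=0 B=7 C=4)
  9. pour(B -> C) -> (A=0 B=0 C=11)
  10. fill(B) -> (A=0 B=7 C=11)
  11. pour(B -> A) -> (A=5 B=2 C=11)
Target reached → yes.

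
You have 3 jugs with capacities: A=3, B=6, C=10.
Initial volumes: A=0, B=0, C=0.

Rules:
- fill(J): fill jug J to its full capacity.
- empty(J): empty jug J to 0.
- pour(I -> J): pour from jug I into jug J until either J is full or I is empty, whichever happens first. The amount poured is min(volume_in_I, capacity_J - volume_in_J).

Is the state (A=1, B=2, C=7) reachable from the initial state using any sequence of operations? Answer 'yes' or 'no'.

Answer: no

Derivation:
BFS explored all 218 reachable states.
Reachable set includes: (0,0,0), (0,0,1), (0,0,2), (0,0,3), (0,0,4), (0,0,5), (0,0,6), (0,0,7), (0,0,8), (0,0,9), (0,0,10), (0,1,0) ...
Target (A=1, B=2, C=7) not in reachable set → no.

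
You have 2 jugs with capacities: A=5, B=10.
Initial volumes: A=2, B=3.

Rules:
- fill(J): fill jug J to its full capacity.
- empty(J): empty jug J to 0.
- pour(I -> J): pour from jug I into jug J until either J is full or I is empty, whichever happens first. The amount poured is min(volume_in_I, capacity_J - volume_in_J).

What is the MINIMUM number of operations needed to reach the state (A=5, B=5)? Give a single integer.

BFS from (A=2, B=3). One shortest path:
  1. pour(A -> B) -> (A=0 B=5)
  2. fill(A) -> (A=5 B=5)
Reached target in 2 moves.

Answer: 2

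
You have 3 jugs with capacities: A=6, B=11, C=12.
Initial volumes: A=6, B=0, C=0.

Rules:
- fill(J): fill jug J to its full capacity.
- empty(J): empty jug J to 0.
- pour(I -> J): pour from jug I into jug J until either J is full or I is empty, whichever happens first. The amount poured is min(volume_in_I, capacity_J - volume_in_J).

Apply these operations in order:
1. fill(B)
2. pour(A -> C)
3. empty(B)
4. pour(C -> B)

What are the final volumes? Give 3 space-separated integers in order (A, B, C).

Step 1: fill(B) -> (A=6 B=11 C=0)
Step 2: pour(A -> C) -> (A=0 B=11 C=6)
Step 3: empty(B) -> (A=0 B=0 C=6)
Step 4: pour(C -> B) -> (A=0 B=6 C=0)

Answer: 0 6 0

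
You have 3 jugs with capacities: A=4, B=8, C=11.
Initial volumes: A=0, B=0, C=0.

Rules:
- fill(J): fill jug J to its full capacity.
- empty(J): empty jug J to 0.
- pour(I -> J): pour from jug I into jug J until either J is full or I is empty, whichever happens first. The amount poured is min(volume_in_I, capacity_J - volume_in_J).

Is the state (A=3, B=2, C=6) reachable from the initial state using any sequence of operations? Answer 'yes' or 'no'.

Answer: no

Derivation:
BFS explored all 330 reachable states.
Reachable set includes: (0,0,0), (0,0,1), (0,0,2), (0,0,3), (0,0,4), (0,0,5), (0,0,6), (0,0,7), (0,0,8), (0,0,9), (0,0,10), (0,0,11) ...
Target (A=3, B=2, C=6) not in reachable set → no.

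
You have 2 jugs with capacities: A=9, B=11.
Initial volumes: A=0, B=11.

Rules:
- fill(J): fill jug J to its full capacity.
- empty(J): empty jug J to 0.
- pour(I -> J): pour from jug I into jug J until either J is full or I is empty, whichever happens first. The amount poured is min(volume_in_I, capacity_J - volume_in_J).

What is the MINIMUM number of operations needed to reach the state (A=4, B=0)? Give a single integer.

BFS from (A=0, B=11). One shortest path:
  1. pour(B -> A) -> (A=9 B=2)
  2. empty(A) -> (A=0 B=2)
  3. pour(B -> A) -> (A=2 B=0)
  4. fill(B) -> (A=2 B=11)
  5. pour(B -> A) -> (A=9 B=4)
  6. empty(A) -> (A=0 B=4)
  7. pour(B -> A) -> (A=4 B=0)
Reached target in 7 moves.

Answer: 7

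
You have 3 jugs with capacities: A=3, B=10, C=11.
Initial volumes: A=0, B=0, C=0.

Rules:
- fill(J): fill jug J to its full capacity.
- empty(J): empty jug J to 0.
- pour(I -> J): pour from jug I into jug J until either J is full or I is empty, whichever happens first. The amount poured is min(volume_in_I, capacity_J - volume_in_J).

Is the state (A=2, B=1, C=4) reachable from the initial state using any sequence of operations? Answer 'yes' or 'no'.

BFS explored all 348 reachable states.
Reachable set includes: (0,0,0), (0,0,1), (0,0,2), (0,0,3), (0,0,4), (0,0,5), (0,0,6), (0,0,7), (0,0,8), (0,0,9), (0,0,10), (0,0,11) ...
Target (A=2, B=1, C=4) not in reachable set → no.

Answer: no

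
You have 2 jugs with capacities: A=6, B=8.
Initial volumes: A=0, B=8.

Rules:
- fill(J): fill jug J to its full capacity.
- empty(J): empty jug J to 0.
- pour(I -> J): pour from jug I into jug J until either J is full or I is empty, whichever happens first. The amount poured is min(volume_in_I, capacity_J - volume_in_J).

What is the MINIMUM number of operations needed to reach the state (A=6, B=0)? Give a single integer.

BFS from (A=0, B=8). One shortest path:
  1. fill(A) -> (A=6 B=8)
  2. empty(B) -> (A=6 B=0)
Reached target in 2 moves.

Answer: 2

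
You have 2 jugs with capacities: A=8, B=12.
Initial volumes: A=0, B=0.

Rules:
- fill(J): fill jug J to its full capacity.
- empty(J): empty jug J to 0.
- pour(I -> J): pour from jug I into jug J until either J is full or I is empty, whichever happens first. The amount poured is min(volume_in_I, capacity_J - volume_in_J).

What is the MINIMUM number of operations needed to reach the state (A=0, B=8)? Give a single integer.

BFS from (A=0, B=0). One shortest path:
  1. fill(A) -> (A=8 B=0)
  2. pour(A -> B) -> (A=0 B=8)
Reached target in 2 moves.

Answer: 2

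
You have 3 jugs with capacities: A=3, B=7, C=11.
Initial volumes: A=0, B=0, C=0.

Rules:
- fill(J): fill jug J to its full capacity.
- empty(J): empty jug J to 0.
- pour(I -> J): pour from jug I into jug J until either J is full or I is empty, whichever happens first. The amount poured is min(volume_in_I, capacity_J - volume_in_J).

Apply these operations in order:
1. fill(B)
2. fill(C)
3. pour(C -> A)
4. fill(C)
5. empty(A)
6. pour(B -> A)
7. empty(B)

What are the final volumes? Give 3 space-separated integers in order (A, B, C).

Answer: 3 0 11

Derivation:
Step 1: fill(B) -> (A=0 B=7 C=0)
Step 2: fill(C) -> (A=0 B=7 C=11)
Step 3: pour(C -> A) -> (A=3 B=7 C=8)
Step 4: fill(C) -> (A=3 B=7 C=11)
Step 5: empty(A) -> (A=0 B=7 C=11)
Step 6: pour(B -> A) -> (A=3 B=4 C=11)
Step 7: empty(B) -> (A=3 B=0 C=11)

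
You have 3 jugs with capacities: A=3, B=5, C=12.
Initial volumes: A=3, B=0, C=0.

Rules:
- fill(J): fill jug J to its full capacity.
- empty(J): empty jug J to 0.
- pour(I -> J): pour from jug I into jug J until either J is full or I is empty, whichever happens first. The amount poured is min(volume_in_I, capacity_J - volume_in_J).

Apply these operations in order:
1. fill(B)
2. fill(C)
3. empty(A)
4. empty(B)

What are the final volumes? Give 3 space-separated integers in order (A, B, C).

Step 1: fill(B) -> (A=3 B=5 C=0)
Step 2: fill(C) -> (A=3 B=5 C=12)
Step 3: empty(A) -> (A=0 B=5 C=12)
Step 4: empty(B) -> (A=0 B=0 C=12)

Answer: 0 0 12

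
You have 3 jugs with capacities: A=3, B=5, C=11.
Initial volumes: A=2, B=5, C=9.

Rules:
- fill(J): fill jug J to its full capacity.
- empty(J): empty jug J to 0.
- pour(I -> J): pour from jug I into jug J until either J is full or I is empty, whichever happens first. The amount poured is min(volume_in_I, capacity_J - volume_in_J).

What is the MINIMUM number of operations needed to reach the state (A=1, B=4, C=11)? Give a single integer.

BFS from (A=2, B=5, C=9). One shortest path:
  1. pour(B -> A) -> (A=3 B=4 C=9)
  2. pour(A -> C) -> (A=1 B=4 C=11)
Reached target in 2 moves.

Answer: 2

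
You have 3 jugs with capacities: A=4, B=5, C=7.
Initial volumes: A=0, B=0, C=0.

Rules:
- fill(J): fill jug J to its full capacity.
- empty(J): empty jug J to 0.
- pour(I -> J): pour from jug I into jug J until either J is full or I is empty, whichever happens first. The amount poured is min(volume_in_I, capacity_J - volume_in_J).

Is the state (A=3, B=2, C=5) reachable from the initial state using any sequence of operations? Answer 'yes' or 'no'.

BFS explored all 168 reachable states.
Reachable set includes: (0,0,0), (0,0,1), (0,0,2), (0,0,3), (0,0,4), (0,0,5), (0,0,6), (0,0,7), (0,1,0), (0,1,1), (0,1,2), (0,1,3) ...
Target (A=3, B=2, C=5) not in reachable set → no.

Answer: no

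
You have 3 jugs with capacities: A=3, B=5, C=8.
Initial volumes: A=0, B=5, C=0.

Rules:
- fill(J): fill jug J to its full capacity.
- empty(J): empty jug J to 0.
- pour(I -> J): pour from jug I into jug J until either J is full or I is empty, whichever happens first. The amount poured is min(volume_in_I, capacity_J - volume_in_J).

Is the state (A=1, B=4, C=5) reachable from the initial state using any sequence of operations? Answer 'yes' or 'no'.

Answer: no

Derivation:
BFS explored all 160 reachable states.
Reachable set includes: (0,0,0), (0,0,1), (0,0,2), (0,0,3), (0,0,4), (0,0,5), (0,0,6), (0,0,7), (0,0,8), (0,1,0), (0,1,1), (0,1,2) ...
Target (A=1, B=4, C=5) not in reachable set → no.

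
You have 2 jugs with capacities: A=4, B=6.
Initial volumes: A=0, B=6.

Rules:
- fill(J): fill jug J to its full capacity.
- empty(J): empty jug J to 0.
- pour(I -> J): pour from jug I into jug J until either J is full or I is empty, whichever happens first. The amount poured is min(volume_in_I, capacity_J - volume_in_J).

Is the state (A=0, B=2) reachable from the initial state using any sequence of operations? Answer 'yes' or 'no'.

BFS from (A=0, B=6):
  1. pour(B -> A) -> (A=4 B=2)
  2. empty(A) -> (A=0 B=2)
Target reached → yes.

Answer: yes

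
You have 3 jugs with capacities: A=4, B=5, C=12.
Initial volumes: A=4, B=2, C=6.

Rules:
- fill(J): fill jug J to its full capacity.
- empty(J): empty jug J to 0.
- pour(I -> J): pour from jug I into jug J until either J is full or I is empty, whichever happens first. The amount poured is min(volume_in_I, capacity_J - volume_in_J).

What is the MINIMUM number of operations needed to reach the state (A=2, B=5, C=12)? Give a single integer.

BFS from (A=4, B=2, C=6). One shortest path:
  1. empty(A) -> (A=0 B=2 C=6)
  2. fill(C) -> (A=0 B=2 C=12)
  3. pour(B -> A) -> (A=2 B=0 C=12)
  4. fill(B) -> (A=2 B=5 C=12)
Reached target in 4 moves.

Answer: 4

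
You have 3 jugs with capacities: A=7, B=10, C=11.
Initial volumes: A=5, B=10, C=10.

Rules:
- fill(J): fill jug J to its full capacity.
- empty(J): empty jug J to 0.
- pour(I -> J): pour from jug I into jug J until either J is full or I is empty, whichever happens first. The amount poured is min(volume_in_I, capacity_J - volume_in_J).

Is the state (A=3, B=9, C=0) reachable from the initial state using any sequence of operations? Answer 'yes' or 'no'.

BFS from (A=5, B=10, C=10):
  1. fill(A) -> (A=7 B=10 C=10)
  2. pour(B -> C) -> (A=7 B=9 C=11)
  3. empty(C) -> (A=7 B=9 C=0)
  4. pour(A -> C) -> (A=0 B=9 C=7)
  5. fill(A) -> (A=7 B=9 C=7)
  6. pour(A -> C) -> (A=3 B=9 C=11)
  7. empty(C) -> (A=3 B=9 C=0)
Target reached → yes.

Answer: yes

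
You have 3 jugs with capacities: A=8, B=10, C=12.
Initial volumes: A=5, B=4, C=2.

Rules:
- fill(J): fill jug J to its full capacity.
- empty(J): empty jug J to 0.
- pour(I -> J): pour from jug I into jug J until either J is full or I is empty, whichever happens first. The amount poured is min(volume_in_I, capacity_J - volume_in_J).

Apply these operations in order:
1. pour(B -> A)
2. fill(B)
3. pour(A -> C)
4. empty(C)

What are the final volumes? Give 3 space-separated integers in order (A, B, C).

Step 1: pour(B -> A) -> (A=8 B=1 C=2)
Step 2: fill(B) -> (A=8 B=10 C=2)
Step 3: pour(A -> C) -> (A=0 B=10 C=10)
Step 4: empty(C) -> (A=0 B=10 C=0)

Answer: 0 10 0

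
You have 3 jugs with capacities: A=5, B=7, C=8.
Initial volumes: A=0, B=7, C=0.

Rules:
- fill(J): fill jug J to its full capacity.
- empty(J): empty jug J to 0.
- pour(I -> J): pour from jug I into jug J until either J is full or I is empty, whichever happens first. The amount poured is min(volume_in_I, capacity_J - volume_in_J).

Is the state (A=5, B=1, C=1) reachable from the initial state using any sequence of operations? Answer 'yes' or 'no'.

BFS from (A=0, B=7, C=0):
  1. fill(A) -> (A=5 B=7 C=0)
  2. pour(B -> C) -> (A=5 B=0 C=7)
  3. pour(A -> C) -> (A=4 B=0 C=8)
  4. pour(C -> B) -> (A=4 B=7 C=1)
  5. pour(B -> A) -> (A=5 B=6 C=1)
  6. empty(A) -> (A=0 B=6 C=1)
  7. pour(B -> A) -> (A=5 B=1 C=1)
Target reached → yes.

Answer: yes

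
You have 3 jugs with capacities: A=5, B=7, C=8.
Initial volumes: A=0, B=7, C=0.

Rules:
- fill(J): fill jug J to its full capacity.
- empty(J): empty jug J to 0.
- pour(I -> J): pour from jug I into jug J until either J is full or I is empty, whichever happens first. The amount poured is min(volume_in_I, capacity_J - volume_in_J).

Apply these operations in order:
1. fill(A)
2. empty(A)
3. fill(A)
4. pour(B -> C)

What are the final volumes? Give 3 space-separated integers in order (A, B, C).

Answer: 5 0 7

Derivation:
Step 1: fill(A) -> (A=5 B=7 C=0)
Step 2: empty(A) -> (A=0 B=7 C=0)
Step 3: fill(A) -> (A=5 B=7 C=0)
Step 4: pour(B -> C) -> (A=5 B=0 C=7)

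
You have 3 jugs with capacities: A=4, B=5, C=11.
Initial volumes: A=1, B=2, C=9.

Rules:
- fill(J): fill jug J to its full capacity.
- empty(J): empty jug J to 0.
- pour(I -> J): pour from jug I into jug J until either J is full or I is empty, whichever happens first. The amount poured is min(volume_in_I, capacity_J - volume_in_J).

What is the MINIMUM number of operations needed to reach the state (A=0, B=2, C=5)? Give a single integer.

Answer: 3

Derivation:
BFS from (A=1, B=2, C=9). One shortest path:
  1. empty(A) -> (A=0 B=2 C=9)
  2. pour(C -> A) -> (A=4 B=2 C=5)
  3. empty(A) -> (A=0 B=2 C=5)
Reached target in 3 moves.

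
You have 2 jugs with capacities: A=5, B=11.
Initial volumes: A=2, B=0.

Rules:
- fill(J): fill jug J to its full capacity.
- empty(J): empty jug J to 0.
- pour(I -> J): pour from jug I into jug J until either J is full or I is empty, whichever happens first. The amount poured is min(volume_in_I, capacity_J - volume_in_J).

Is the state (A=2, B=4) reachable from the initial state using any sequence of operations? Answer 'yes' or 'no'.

Answer: no

Derivation:
BFS explored all 32 reachable states.
Reachable set includes: (0,0), (0,1), (0,2), (0,3), (0,4), (0,5), (0,6), (0,7), (0,8), (0,9), (0,10), (0,11) ...
Target (A=2, B=4) not in reachable set → no.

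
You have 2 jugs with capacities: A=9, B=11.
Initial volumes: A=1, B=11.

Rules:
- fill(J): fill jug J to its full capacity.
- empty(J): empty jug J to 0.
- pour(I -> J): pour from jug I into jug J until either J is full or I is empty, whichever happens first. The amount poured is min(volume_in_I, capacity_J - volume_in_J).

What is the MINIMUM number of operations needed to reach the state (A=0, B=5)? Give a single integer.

BFS from (A=1, B=11). One shortest path:
  1. pour(B -> A) -> (A=9 B=3)
  2. empty(A) -> (A=0 B=3)
  3. pour(B -> A) -> (A=3 B=0)
  4. fill(B) -> (A=3 B=11)
  5. pour(B -> A) -> (A=9 B=5)
  6. empty(A) -> (A=0 B=5)
Reached target in 6 moves.

Answer: 6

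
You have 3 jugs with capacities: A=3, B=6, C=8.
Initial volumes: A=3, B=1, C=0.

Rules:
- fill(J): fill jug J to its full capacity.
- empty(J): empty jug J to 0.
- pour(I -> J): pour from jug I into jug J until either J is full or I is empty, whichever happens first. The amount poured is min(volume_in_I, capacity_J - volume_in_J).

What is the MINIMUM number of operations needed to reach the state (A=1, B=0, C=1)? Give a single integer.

BFS from (A=3, B=1, C=0). One shortest path:
  1. pour(A -> C) -> (A=0 B=1 C=3)
  2. pour(B -> A) -> (A=1 B=0 C=3)
  3. fill(B) -> (A=1 B=6 C=3)
  4. pour(B -> C) -> (A=1 B=1 C=8)
  5. empty(C) -> (A=1 B=1 C=0)
  6. pour(B -> C) -> (A=1 B=0 C=1)
Reached target in 6 moves.

Answer: 6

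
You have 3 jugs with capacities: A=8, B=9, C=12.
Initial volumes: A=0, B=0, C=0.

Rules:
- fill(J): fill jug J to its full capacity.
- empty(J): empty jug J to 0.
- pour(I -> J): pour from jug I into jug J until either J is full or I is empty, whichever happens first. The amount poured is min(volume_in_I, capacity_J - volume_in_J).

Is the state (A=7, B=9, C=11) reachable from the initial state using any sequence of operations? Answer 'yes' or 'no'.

Answer: yes

Derivation:
BFS from (A=0, B=0, C=0):
  1. fill(A) -> (A=8 B=0 C=0)
  2. fill(C) -> (A=8 B=0 C=12)
  3. pour(A -> B) -> (A=0 B=8 C=12)
  4. fill(A) -> (A=8 B=8 C=12)
  5. pour(C -> B) -> (A=8 B=9 C=11)
  6. empty(B) -> (A=8 B=0 C=11)
  7. pour(A -> B) -> (A=0 B=8 C=11)
  8. fill(A) -> (A=8 B=8 C=11)
  9. pour(A -> B) -> (A=7 B=9 C=11)
Target reached → yes.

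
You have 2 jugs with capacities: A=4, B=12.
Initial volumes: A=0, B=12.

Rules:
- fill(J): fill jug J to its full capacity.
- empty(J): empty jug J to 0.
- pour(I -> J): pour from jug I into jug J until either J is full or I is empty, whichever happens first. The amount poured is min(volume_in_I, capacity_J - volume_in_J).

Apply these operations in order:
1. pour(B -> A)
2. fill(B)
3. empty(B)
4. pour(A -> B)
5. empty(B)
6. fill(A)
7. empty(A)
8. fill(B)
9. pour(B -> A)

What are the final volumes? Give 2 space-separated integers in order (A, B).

Answer: 4 8

Derivation:
Step 1: pour(B -> A) -> (A=4 B=8)
Step 2: fill(B) -> (A=4 B=12)
Step 3: empty(B) -> (A=4 B=0)
Step 4: pour(A -> B) -> (A=0 B=4)
Step 5: empty(B) -> (A=0 B=0)
Step 6: fill(A) -> (A=4 B=0)
Step 7: empty(A) -> (A=0 B=0)
Step 8: fill(B) -> (A=0 B=12)
Step 9: pour(B -> A) -> (A=4 B=8)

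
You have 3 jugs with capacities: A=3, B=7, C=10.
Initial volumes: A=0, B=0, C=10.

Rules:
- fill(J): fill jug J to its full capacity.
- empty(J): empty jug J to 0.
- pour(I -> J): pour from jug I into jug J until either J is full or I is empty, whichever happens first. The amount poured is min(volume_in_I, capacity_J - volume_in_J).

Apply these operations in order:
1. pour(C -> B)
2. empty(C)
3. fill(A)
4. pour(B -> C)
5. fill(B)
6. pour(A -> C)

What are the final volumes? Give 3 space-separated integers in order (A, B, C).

Step 1: pour(C -> B) -> (A=0 B=7 C=3)
Step 2: empty(C) -> (A=0 B=7 C=0)
Step 3: fill(A) -> (A=3 B=7 C=0)
Step 4: pour(B -> C) -> (A=3 B=0 C=7)
Step 5: fill(B) -> (A=3 B=7 C=7)
Step 6: pour(A -> C) -> (A=0 B=7 C=10)

Answer: 0 7 10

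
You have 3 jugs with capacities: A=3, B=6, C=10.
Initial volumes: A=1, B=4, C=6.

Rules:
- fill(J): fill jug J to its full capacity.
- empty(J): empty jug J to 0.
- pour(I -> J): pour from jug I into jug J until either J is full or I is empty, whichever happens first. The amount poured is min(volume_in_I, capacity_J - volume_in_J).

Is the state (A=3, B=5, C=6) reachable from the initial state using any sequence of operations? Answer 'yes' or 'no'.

Answer: yes

Derivation:
BFS from (A=1, B=4, C=6):
  1. pour(A -> B) -> (A=0 B=5 C=6)
  2. fill(A) -> (A=3 B=5 C=6)
Target reached → yes.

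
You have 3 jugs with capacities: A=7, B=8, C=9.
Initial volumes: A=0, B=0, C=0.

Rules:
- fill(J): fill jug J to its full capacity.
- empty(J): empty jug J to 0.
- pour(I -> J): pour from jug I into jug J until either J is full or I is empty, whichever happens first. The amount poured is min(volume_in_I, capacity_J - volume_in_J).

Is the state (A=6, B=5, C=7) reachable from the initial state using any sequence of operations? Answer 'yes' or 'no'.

BFS explored all 384 reachable states.
Reachable set includes: (0,0,0), (0,0,1), (0,0,2), (0,0,3), (0,0,4), (0,0,5), (0,0,6), (0,0,7), (0,0,8), (0,0,9), (0,1,0), (0,1,1) ...
Target (A=6, B=5, C=7) not in reachable set → no.

Answer: no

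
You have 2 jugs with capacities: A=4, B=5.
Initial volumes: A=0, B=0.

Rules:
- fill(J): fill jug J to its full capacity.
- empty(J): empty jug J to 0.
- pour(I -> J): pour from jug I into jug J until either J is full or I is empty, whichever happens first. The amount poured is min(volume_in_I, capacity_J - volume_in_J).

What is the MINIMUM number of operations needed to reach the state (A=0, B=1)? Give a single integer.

BFS from (A=0, B=0). One shortest path:
  1. fill(B) -> (A=0 B=5)
  2. pour(B -> A) -> (A=4 B=1)
  3. empty(A) -> (A=0 B=1)
Reached target in 3 moves.

Answer: 3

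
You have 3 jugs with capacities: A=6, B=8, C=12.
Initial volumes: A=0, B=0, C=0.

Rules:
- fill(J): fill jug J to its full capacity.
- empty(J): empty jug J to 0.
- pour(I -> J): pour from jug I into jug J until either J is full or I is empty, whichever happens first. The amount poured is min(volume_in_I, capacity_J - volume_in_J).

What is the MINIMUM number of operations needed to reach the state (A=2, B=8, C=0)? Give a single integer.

Answer: 5

Derivation:
BFS from (A=0, B=0, C=0). One shortest path:
  1. fill(B) -> (A=0 B=8 C=0)
  2. pour(B -> A) -> (A=6 B=2 C=0)
  3. empty(A) -> (A=0 B=2 C=0)
  4. pour(B -> A) -> (A=2 B=0 C=0)
  5. fill(B) -> (A=2 B=8 C=0)
Reached target in 5 moves.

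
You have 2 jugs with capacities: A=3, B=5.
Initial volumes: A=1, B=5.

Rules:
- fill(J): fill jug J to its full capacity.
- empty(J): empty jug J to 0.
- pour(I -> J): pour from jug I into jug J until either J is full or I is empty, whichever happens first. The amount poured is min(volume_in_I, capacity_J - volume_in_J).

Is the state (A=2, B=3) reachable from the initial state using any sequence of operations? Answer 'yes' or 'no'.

Answer: no

Derivation:
BFS explored all 16 reachable states.
Reachable set includes: (0,0), (0,1), (0,2), (0,3), (0,4), (0,5), (1,0), (1,5), (2,0), (2,5), (3,0), (3,1) ...
Target (A=2, B=3) not in reachable set → no.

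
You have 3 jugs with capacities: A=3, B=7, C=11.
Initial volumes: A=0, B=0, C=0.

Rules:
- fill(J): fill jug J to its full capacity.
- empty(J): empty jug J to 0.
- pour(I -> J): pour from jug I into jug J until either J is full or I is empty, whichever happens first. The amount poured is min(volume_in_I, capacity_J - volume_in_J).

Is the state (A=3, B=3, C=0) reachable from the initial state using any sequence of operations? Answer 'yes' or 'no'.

BFS from (A=0, B=0, C=0):
  1. fill(A) -> (A=3 B=0 C=0)
  2. pour(A -> B) -> (A=0 B=3 C=0)
  3. fill(A) -> (A=3 B=3 C=0)
Target reached → yes.

Answer: yes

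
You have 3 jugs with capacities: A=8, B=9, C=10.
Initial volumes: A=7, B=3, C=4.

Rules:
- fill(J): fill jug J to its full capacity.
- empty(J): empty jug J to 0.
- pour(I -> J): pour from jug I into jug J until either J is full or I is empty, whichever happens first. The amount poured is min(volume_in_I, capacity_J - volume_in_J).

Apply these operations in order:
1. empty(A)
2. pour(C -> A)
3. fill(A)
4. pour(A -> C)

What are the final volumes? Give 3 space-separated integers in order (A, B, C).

Answer: 0 3 8

Derivation:
Step 1: empty(A) -> (A=0 B=3 C=4)
Step 2: pour(C -> A) -> (A=4 B=3 C=0)
Step 3: fill(A) -> (A=8 B=3 C=0)
Step 4: pour(A -> C) -> (A=0 B=3 C=8)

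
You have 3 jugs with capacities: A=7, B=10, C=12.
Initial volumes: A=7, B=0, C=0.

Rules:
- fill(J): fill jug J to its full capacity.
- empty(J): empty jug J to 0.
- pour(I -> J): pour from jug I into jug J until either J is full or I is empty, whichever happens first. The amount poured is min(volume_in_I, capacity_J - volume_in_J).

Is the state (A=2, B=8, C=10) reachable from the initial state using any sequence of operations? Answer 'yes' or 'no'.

BFS explored all 550 reachable states.
Reachable set includes: (0,0,0), (0,0,1), (0,0,2), (0,0,3), (0,0,4), (0,0,5), (0,0,6), (0,0,7), (0,0,8), (0,0,9), (0,0,10), (0,0,11) ...
Target (A=2, B=8, C=10) not in reachable set → no.

Answer: no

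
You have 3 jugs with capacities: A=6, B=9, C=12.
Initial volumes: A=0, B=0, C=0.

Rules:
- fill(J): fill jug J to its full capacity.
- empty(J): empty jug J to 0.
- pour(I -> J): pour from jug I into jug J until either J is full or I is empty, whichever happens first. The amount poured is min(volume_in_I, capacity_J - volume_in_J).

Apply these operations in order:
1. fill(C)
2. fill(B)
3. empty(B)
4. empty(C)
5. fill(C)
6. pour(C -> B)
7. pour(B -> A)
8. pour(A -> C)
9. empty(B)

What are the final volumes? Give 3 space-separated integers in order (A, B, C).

Answer: 0 0 9

Derivation:
Step 1: fill(C) -> (A=0 B=0 C=12)
Step 2: fill(B) -> (A=0 B=9 C=12)
Step 3: empty(B) -> (A=0 B=0 C=12)
Step 4: empty(C) -> (A=0 B=0 C=0)
Step 5: fill(C) -> (A=0 B=0 C=12)
Step 6: pour(C -> B) -> (A=0 B=9 C=3)
Step 7: pour(B -> A) -> (A=6 B=3 C=3)
Step 8: pour(A -> C) -> (A=0 B=3 C=9)
Step 9: empty(B) -> (A=0 B=0 C=9)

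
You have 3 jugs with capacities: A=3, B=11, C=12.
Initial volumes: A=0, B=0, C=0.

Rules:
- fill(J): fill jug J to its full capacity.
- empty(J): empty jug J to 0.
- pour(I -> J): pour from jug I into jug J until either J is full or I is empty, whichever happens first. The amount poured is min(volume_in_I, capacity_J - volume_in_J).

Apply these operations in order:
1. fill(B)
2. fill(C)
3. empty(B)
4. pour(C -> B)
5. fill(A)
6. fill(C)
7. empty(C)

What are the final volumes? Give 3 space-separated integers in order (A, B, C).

Answer: 3 11 0

Derivation:
Step 1: fill(B) -> (A=0 B=11 C=0)
Step 2: fill(C) -> (A=0 B=11 C=12)
Step 3: empty(B) -> (A=0 B=0 C=12)
Step 4: pour(C -> B) -> (A=0 B=11 C=1)
Step 5: fill(A) -> (A=3 B=11 C=1)
Step 6: fill(C) -> (A=3 B=11 C=12)
Step 7: empty(C) -> (A=3 B=11 C=0)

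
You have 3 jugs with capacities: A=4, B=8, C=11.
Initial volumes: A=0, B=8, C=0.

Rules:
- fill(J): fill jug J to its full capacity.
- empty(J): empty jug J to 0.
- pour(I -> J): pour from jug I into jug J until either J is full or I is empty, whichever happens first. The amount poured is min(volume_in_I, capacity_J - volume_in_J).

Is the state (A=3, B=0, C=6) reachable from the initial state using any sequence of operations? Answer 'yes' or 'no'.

BFS from (A=0, B=8, C=0):
  1. empty(B) -> (A=0 B=0 C=0)
  2. fill(C) -> (A=0 B=0 C=11)
  3. pour(C -> B) -> (A=0 B=8 C=3)
  4. empty(B) -> (A=0 B=0 C=3)
  5. pour(C -> A) -> (A=3 B=0 C=0)
  6. fill(C) -> (A=3 B=0 C=11)
  7. pour(C -> B) -> (A=3 B=8 C=3)
  8. empty(B) -> (A=3 B=0 C=3)
  9. pour(C -> B) -> (A=3 B=3 C=0)
  10. fill(C) -> (A=3 B=3 C=11)
  11. pour(C -> B) -> (A=3 B=8 C=6)
  12. empty(B) -> (A=3 B=0 C=6)
Target reached → yes.

Answer: yes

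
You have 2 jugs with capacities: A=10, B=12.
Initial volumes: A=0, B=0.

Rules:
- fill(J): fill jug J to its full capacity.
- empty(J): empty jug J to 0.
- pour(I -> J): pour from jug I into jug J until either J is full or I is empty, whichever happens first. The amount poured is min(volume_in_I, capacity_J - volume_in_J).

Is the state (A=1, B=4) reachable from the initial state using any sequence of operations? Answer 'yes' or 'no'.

Answer: no

Derivation:
BFS explored all 22 reachable states.
Reachable set includes: (0,0), (0,2), (0,4), (0,6), (0,8), (0,10), (0,12), (2,0), (2,12), (4,0), (4,12), (6,0) ...
Target (A=1, B=4) not in reachable set → no.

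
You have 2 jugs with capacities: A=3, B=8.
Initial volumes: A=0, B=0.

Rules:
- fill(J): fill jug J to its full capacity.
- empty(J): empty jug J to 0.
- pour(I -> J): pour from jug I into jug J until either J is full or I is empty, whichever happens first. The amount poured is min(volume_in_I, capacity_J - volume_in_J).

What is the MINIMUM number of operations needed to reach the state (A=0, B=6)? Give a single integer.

Answer: 4

Derivation:
BFS from (A=0, B=0). One shortest path:
  1. fill(A) -> (A=3 B=0)
  2. pour(A -> B) -> (A=0 B=3)
  3. fill(A) -> (A=3 B=3)
  4. pour(A -> B) -> (A=0 B=6)
Reached target in 4 moves.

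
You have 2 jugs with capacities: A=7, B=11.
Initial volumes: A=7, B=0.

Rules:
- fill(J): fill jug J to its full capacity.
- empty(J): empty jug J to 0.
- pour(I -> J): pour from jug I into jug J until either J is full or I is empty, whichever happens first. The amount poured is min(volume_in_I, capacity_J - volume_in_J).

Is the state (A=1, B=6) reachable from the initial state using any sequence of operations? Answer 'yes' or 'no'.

BFS explored all 36 reachable states.
Reachable set includes: (0,0), (0,1), (0,2), (0,3), (0,4), (0,5), (0,6), (0,7), (0,8), (0,9), (0,10), (0,11) ...
Target (A=1, B=6) not in reachable set → no.

Answer: no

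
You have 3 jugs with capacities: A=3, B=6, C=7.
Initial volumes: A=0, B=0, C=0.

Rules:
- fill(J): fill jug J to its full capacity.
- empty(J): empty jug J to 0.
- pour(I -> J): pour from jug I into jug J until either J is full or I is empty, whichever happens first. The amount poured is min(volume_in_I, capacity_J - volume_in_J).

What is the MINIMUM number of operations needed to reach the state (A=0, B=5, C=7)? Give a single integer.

BFS from (A=0, B=0, C=0). One shortest path:
  1. fill(B) -> (A=0 B=6 C=0)
  2. pour(B -> C) -> (A=0 B=0 C=6)
  3. fill(B) -> (A=0 B=6 C=6)
  4. pour(B -> C) -> (A=0 B=5 C=7)
Reached target in 4 moves.

Answer: 4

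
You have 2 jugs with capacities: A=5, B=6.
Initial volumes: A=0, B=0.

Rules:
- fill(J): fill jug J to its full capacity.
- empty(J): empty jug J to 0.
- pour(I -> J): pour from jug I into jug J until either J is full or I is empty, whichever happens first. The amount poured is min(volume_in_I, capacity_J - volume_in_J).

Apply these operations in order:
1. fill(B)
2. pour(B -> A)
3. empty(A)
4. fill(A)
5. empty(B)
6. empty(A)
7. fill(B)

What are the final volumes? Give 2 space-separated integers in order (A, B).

Step 1: fill(B) -> (A=0 B=6)
Step 2: pour(B -> A) -> (A=5 B=1)
Step 3: empty(A) -> (A=0 B=1)
Step 4: fill(A) -> (A=5 B=1)
Step 5: empty(B) -> (A=5 B=0)
Step 6: empty(A) -> (A=0 B=0)
Step 7: fill(B) -> (A=0 B=6)

Answer: 0 6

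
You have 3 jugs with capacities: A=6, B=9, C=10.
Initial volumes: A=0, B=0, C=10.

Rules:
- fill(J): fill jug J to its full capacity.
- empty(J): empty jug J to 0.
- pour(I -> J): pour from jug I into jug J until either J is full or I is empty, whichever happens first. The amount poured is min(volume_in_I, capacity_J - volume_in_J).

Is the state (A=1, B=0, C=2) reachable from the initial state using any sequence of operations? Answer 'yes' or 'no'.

Answer: yes

Derivation:
BFS from (A=0, B=0, C=10):
  1. pour(C -> B) -> (A=0 B=9 C=1)
  2. pour(B -> A) -> (A=6 B=3 C=1)
  3. empty(A) -> (A=0 B=3 C=1)
  4. pour(C -> A) -> (A=1 B=3 C=0)
  5. pour(B -> C) -> (A=1 B=0 C=3)
  6. fill(B) -> (A=1 B=9 C=3)
  7. pour(B -> C) -> (A=1 B=2 C=10)
  8. empty(C) -> (A=1 B=2 C=0)
  9. pour(B -> C) -> (A=1 B=0 C=2)
Target reached → yes.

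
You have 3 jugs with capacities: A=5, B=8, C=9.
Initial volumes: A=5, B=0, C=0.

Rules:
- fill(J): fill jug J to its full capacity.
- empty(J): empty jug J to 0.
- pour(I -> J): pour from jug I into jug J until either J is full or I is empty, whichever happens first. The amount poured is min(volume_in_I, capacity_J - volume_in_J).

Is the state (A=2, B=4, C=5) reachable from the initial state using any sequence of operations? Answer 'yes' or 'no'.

Answer: no

Derivation:
BFS explored all 316 reachable states.
Reachable set includes: (0,0,0), (0,0,1), (0,0,2), (0,0,3), (0,0,4), (0,0,5), (0,0,6), (0,0,7), (0,0,8), (0,0,9), (0,1,0), (0,1,1) ...
Target (A=2, B=4, C=5) not in reachable set → no.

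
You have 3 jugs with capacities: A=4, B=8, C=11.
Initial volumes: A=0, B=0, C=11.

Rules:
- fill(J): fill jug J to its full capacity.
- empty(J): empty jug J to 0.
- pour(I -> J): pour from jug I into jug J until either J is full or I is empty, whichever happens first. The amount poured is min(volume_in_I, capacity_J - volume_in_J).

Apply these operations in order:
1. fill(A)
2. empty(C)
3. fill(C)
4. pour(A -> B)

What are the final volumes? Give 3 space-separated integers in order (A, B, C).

Step 1: fill(A) -> (A=4 B=0 C=11)
Step 2: empty(C) -> (A=4 B=0 C=0)
Step 3: fill(C) -> (A=4 B=0 C=11)
Step 4: pour(A -> B) -> (A=0 B=4 C=11)

Answer: 0 4 11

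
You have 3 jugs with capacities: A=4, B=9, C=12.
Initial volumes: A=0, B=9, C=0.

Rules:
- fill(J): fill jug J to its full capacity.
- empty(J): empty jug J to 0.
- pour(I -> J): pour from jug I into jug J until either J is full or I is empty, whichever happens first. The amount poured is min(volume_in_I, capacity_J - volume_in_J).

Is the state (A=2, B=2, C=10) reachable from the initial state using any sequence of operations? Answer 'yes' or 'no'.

Answer: no

Derivation:
BFS explored all 386 reachable states.
Reachable set includes: (0,0,0), (0,0,1), (0,0,2), (0,0,3), (0,0,4), (0,0,5), (0,0,6), (0,0,7), (0,0,8), (0,0,9), (0,0,10), (0,0,11) ...
Target (A=2, B=2, C=10) not in reachable set → no.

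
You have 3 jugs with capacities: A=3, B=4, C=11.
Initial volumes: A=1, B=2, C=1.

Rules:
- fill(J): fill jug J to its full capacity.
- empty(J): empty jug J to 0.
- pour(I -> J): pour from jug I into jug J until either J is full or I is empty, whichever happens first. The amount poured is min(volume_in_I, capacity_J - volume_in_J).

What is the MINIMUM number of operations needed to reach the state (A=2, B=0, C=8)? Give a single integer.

BFS from (A=1, B=2, C=1). One shortest path:
  1. fill(A) -> (A=3 B=2 C=1)
  2. pour(A -> C) -> (A=0 B=2 C=4)
  3. pour(B -> A) -> (A=2 B=0 C=4)
  4. fill(B) -> (A=2 B=4 C=4)
  5. pour(B -> C) -> (A=2 B=0 C=8)
Reached target in 5 moves.

Answer: 5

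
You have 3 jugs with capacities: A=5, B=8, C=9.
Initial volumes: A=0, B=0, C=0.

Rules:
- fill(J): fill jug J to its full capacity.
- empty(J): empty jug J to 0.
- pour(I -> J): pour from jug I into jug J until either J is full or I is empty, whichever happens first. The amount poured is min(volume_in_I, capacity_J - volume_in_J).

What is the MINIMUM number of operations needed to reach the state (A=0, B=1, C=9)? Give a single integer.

BFS from (A=0, B=0, C=0). One shortest path:
  1. fill(A) -> (A=5 B=0 C=0)
  2. pour(A -> B) -> (A=0 B=5 C=0)
  3. fill(A) -> (A=5 B=5 C=0)
  4. pour(A -> C) -> (A=0 B=5 C=5)
  5. pour(B -> C) -> (A=0 B=1 C=9)
Reached target in 5 moves.

Answer: 5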